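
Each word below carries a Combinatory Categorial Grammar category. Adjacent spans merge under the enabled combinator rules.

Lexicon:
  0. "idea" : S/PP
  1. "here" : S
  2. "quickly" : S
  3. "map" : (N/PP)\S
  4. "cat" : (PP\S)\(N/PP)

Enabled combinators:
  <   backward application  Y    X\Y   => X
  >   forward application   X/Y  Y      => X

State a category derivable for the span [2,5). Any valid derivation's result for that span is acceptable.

PP\S

[0,5] S   >
  [0,1] "idea" : S/PP
  [1,5] PP   <
    [1,2] "here" : S
    [2,5] PP\S   <
      [2,4] N/PP   <
        [2,3] "quickly" : S
        [3,4] "map" : (N/PP)\S
      [4,5] "cat" : (PP\S)\(N/PP)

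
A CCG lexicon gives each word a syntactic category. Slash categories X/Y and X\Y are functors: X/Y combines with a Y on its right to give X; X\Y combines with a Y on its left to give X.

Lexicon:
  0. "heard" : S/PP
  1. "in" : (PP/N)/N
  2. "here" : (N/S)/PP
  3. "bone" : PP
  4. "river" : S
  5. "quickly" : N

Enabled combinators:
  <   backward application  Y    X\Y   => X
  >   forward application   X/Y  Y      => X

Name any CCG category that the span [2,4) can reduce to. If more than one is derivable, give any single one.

N/S

[0,6] S   >
  [0,1] "heard" : S/PP
  [1,6] PP   >
    [1,5] PP/N   >
      [1,2] "in" : (PP/N)/N
      [2,5] N   >
        [2,4] N/S   >
          [2,3] "here" : (N/S)/PP
          [3,4] "bone" : PP
        [4,5] "river" : S
    [5,6] "quickly" : N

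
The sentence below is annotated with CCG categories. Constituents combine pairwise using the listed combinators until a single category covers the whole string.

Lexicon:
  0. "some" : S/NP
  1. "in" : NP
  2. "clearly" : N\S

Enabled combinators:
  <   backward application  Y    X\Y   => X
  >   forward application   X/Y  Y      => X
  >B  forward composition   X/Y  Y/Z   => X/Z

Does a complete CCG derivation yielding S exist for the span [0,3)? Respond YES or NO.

S/NP NP N\S
CKY chart[0,3] = {N}; S ∉ chart

NO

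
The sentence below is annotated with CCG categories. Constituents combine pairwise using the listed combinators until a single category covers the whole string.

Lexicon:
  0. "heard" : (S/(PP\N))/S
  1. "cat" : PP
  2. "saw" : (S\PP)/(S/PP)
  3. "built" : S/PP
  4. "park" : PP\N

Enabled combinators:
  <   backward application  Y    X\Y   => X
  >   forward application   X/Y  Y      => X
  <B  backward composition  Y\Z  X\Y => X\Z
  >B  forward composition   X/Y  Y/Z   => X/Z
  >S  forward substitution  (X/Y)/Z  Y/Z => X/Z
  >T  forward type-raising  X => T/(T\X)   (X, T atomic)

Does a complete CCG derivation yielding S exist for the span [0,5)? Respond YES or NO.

[0,5] S   >
  [0,4] S/(PP\N)   >
    [0,1] "heard" : (S/(PP\N))/S
    [1,4] S   >
      [1,2] S/(S\PP)   >T
        [1,2] "cat" : PP
      [2,4] S\PP   >
        [2,3] "saw" : (S\PP)/(S/PP)
        [3,4] "built" : S/PP
  [4,5] "park" : PP\N

YES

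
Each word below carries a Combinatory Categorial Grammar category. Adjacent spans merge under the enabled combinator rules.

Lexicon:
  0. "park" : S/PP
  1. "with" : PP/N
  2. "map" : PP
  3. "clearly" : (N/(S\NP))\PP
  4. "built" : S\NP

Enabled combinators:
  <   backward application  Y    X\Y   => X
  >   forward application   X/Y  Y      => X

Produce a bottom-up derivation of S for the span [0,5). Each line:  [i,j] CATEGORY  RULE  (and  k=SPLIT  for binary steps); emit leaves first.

[0,1] S/PP  lex  "park"
[1,2] PP/N  lex  "with"
[2,3] PP  lex  "map"
[3,4] (N/(S\NP))\PP  lex  "clearly"
[2,4] N/(S\NP)  <  k=3
[4,5] S\NP  lex  "built"
[2,5] N  >  k=4
[1,5] PP  >  k=2
[0,5] S  >  k=1

[0,5] S   >
  [0,1] "park" : S/PP
  [1,5] PP   >
    [1,2] "with" : PP/N
    [2,5] N   >
      [2,4] N/(S\NP)   <
        [2,3] "map" : PP
        [3,4] "clearly" : (N/(S\NP))\PP
      [4,5] "built" : S\NP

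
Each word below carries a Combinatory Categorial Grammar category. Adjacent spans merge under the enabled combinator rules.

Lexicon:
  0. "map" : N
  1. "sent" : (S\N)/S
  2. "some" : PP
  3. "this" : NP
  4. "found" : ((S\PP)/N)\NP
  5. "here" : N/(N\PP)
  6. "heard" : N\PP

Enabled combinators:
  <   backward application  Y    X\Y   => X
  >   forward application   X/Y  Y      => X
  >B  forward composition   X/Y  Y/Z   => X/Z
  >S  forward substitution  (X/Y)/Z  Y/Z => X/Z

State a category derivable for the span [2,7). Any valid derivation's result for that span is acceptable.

[0,7] S   <
  [0,1] "map" : N
  [1,7] S\N   >
    [1,2] "sent" : (S\N)/S
    [2,7] S   <
      [2,3] "some" : PP
      [3,7] S\PP   >
        [3,5] (S\PP)/N   <
          [3,4] "this" : NP
          [4,5] "found" : ((S\PP)/N)\NP
        [5,7] N   >
          [5,6] "here" : N/(N\PP)
          [6,7] "heard" : N\PP

S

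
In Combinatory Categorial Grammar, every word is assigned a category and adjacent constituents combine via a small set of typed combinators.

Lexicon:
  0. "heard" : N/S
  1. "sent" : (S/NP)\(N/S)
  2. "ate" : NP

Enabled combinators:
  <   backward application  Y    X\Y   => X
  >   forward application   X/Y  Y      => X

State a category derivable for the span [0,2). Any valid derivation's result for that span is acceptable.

S/NP

[0,3] S   >
  [0,2] S/NP   <
    [0,1] "heard" : N/S
    [1,2] "sent" : (S/NP)\(N/S)
  [2,3] "ate" : NP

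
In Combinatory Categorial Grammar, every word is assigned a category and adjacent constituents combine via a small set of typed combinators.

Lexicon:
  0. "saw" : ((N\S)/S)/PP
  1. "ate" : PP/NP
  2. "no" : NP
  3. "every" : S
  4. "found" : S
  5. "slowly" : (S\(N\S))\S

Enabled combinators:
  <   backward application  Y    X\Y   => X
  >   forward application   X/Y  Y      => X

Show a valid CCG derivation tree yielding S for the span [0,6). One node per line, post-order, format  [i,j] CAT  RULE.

[0,6] S   <
  [0,4] N\S   >
    [0,3] (N\S)/S   >
      [0,1] "saw" : ((N\S)/S)/PP
      [1,3] PP   >
        [1,2] "ate" : PP/NP
        [2,3] "no" : NP
    [3,4] "every" : S
  [4,6] S\(N\S)   <
    [4,5] "found" : S
    [5,6] "slowly" : (S\(N\S))\S

[0,1] ((N\S)/S)/PP  lex  "saw"
[1,2] PP/NP  lex  "ate"
[2,3] NP  lex  "no"
[1,3] PP  >  k=2
[0,3] (N\S)/S  >  k=1
[3,4] S  lex  "every"
[0,4] N\S  >  k=3
[4,5] S  lex  "found"
[5,6] (S\(N\S))\S  lex  "slowly"
[4,6] S\(N\S)  <  k=5
[0,6] S  <  k=4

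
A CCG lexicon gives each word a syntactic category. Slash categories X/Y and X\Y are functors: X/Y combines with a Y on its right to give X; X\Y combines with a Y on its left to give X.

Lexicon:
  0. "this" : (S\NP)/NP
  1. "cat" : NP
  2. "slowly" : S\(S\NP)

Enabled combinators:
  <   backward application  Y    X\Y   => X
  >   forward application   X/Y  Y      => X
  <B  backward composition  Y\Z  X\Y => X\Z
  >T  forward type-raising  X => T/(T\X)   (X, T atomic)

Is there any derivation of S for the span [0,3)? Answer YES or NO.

[0,3] S   <
  [0,2] S\NP   >
    [0,1] "this" : (S\NP)/NP
    [1,2] "cat" : NP
  [2,3] "slowly" : S\(S\NP)

YES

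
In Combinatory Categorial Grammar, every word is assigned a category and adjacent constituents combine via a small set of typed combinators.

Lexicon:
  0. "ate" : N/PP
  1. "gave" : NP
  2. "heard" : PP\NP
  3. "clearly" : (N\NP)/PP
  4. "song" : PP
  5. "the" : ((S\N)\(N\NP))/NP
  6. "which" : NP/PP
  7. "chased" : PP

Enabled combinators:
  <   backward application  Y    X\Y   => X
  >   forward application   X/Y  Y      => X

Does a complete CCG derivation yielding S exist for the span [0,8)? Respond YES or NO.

YES

[0,8] S   <
  [0,3] N   >
    [0,1] "ate" : N/PP
    [1,3] PP   <
      [1,2] "gave" : NP
      [2,3] "heard" : PP\NP
  [3,8] S\N   <
    [3,5] N\NP   >
      [3,4] "clearly" : (N\NP)/PP
      [4,5] "song" : PP
    [5,8] (S\N)\(N\NP)   >
      [5,6] "the" : ((S\N)\(N\NP))/NP
      [6,8] NP   >
        [6,7] "which" : NP/PP
        [7,8] "chased" : PP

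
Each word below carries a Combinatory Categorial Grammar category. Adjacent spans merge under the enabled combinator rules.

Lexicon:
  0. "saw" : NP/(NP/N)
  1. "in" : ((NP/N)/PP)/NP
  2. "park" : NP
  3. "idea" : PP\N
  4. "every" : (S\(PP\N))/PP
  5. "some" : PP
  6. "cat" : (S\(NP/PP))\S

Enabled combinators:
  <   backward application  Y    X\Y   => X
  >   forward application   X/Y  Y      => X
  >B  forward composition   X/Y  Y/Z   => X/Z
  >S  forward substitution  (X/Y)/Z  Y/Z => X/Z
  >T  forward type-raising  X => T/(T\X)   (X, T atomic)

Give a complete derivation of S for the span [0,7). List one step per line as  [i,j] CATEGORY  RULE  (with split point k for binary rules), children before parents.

[0,7] S   <
  [0,3] NP/PP   >B
    [0,1] "saw" : NP/(NP/N)
    [1,3] (NP/N)/PP   >
      [1,2] "in" : ((NP/N)/PP)/NP
      [2,3] "park" : NP
  [3,7] S\(NP/PP)   <
    [3,6] S   <
      [3,4] "idea" : PP\N
      [4,6] S\(PP\N)   >
        [4,5] "every" : (S\(PP\N))/PP
        [5,6] "some" : PP
    [6,7] "cat" : (S\(NP/PP))\S

[0,1] NP/(NP/N)  lex  "saw"
[1,2] ((NP/N)/PP)/NP  lex  "in"
[2,3] NP  lex  "park"
[1,3] (NP/N)/PP  >  k=2
[0,3] NP/PP  >B  k=1
[3,4] PP\N  lex  "idea"
[4,5] (S\(PP\N))/PP  lex  "every"
[5,6] PP  lex  "some"
[4,6] S\(PP\N)  >  k=5
[3,6] S  <  k=4
[6,7] (S\(NP/PP))\S  lex  "cat"
[3,7] S\(NP/PP)  <  k=6
[0,7] S  <  k=3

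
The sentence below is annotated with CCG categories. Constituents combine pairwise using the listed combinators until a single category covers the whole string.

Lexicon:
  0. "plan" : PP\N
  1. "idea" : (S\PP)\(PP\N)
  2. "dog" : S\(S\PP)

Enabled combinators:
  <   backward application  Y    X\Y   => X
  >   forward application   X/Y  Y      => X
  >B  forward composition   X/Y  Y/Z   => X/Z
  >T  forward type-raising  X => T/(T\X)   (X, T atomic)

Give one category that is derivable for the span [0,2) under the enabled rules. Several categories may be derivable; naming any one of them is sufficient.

[0,3] S   <
  [0,2] S\PP   <
    [0,1] "plan" : PP\N
    [1,2] "idea" : (S\PP)\(PP\N)
  [2,3] "dog" : S\(S\PP)

S\PP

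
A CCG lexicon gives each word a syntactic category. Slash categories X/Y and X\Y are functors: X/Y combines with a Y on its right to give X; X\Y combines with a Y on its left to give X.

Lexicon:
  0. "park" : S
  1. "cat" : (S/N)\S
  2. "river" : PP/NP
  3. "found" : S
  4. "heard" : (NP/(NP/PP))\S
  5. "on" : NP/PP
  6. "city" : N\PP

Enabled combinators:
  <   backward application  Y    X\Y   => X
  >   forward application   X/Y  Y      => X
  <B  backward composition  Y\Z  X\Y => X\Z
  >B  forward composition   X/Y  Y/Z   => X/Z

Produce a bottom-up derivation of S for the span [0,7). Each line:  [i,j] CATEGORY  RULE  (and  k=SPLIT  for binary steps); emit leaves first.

[0,7] S   >
  [0,2] S/N   <
    [0,1] "park" : S
    [1,2] "cat" : (S/N)\S
  [2,7] N   <
    [2,6] PP   >
      [2,3] "river" : PP/NP
      [3,6] NP   >
        [3,5] NP/(NP/PP)   <
          [3,4] "found" : S
          [4,5] "heard" : (NP/(NP/PP))\S
        [5,6] "on" : NP/PP
    [6,7] "city" : N\PP

[0,1] S  lex  "park"
[1,2] (S/N)\S  lex  "cat"
[0,2] S/N  <  k=1
[2,3] PP/NP  lex  "river"
[3,4] S  lex  "found"
[4,5] (NP/(NP/PP))\S  lex  "heard"
[3,5] NP/(NP/PP)  <  k=4
[5,6] NP/PP  lex  "on"
[3,6] NP  >  k=5
[2,6] PP  >  k=3
[6,7] N\PP  lex  "city"
[2,7] N  <  k=6
[0,7] S  >  k=2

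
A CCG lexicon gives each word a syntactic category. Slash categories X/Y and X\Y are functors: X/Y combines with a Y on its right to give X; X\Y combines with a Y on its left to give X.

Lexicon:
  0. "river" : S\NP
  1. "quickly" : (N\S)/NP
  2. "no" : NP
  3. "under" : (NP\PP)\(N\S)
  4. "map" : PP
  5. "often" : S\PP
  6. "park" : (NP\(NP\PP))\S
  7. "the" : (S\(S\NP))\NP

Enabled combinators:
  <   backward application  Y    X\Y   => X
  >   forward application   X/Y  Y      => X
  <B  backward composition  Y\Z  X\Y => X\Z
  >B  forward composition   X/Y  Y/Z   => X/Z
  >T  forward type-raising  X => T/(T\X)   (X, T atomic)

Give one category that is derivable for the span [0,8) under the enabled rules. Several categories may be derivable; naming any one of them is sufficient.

[0,8] S   <
  [0,1] "river" : S\NP
  [1,8] S\(S\NP)   <
    [1,7] NP   <
      [1,4] NP\PP   <
        [1,3] N\S   >
          [1,2] "quickly" : (N\S)/NP
          [2,3] "no" : NP
        [3,4] "under" : (NP\PP)\(N\S)
      [4,7] NP\(NP\PP)   <
        [4,6] S   <
          [4,5] "map" : PP
          [5,6] "often" : S\PP
        [6,7] "park" : (NP\(NP\PP))\S
    [7,8] "the" : (S\(S\NP))\NP

S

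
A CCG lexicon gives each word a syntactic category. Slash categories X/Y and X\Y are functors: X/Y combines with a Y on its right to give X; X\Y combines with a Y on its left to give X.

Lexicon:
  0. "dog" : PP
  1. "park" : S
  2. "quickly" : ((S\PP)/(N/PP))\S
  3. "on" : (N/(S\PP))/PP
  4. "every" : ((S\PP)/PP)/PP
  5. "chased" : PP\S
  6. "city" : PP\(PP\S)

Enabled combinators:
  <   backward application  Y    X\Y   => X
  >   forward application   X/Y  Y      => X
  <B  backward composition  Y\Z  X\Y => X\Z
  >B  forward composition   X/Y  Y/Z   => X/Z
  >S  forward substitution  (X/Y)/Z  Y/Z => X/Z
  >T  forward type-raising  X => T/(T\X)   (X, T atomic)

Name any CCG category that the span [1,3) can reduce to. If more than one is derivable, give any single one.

(S\PP)/(N/PP)

[0,7] S   <
  [0,1] "dog" : PP
  [1,7] S\PP   >
    [1,3] (S\PP)/(N/PP)   <
      [1,2] "park" : S
      [2,3] "quickly" : ((S\PP)/(N/PP))\S
    [3,7] N/PP   >S
      [3,4] "on" : (N/(S\PP))/PP
      [4,7] (S\PP)/PP   >
        [4,5] "every" : ((S\PP)/PP)/PP
        [5,7] PP   <
          [5,6] "chased" : PP\S
          [6,7] "city" : PP\(PP\S)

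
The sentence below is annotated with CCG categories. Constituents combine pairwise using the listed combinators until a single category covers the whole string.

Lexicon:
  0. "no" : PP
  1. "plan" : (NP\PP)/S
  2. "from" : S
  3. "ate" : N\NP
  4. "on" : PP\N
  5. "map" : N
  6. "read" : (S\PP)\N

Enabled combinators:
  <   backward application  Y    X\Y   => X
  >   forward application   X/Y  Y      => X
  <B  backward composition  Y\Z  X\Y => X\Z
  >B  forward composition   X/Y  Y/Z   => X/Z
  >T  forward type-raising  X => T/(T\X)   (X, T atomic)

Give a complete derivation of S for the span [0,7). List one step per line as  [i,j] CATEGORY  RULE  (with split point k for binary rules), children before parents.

[0,1] PP  lex  "no"
[1,2] (NP\PP)/S  lex  "plan"
[2,3] S  lex  "from"
[1,3] NP\PP  >  k=2
[0,3] NP  <  k=1
[3,4] N\NP  lex  "ate"
[4,5] PP\N  lex  "on"
[3,5] PP\NP  <B  k=4
[5,6] N  lex  "map"
[6,7] (S\PP)\N  lex  "read"
[5,7] S\PP  <  k=6
[3,7] S\NP  <B  k=5
[0,7] S  <  k=3

[0,7] S   <
  [0,3] NP   <
    [0,1] "no" : PP
    [1,3] NP\PP   >
      [1,2] "plan" : (NP\PP)/S
      [2,3] "from" : S
  [3,7] S\NP   <B
    [3,5] PP\NP   <B
      [3,4] "ate" : N\NP
      [4,5] "on" : PP\N
    [5,7] S\PP   <
      [5,6] "map" : N
      [6,7] "read" : (S\PP)\N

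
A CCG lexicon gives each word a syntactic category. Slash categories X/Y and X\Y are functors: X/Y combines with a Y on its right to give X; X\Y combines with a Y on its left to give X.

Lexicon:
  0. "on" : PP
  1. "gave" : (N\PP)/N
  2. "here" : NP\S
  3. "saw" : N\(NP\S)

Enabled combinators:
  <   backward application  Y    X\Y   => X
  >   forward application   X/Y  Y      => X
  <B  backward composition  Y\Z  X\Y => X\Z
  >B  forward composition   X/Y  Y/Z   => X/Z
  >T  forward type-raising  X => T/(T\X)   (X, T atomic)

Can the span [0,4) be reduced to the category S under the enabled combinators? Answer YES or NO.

NO

PP (N\PP)/N NP\S N\(NP\S)
CKY chart[0,4] = {N, N/(N\N), NP/(NP\N), PP/(PP\N), S/(S\N)}; S ∉ chart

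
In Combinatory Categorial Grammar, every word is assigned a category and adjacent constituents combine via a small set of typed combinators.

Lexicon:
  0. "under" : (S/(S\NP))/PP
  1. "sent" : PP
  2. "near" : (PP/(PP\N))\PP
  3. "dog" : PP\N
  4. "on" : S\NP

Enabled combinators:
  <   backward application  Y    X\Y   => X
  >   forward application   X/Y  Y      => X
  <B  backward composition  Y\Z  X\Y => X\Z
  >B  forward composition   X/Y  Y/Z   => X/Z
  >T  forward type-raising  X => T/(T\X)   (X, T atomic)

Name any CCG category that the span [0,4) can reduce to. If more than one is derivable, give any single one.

[0,5] S   >
  [0,4] S/(S\NP)   >
    [0,1] "under" : (S/(S\NP))/PP
    [1,4] PP   >
      [1,3] PP/(PP\N)   <
        [1,2] "sent" : PP
        [2,3] "near" : (PP/(PP\N))\PP
      [3,4] "dog" : PP\N
  [4,5] "on" : S\NP

S/(S\NP)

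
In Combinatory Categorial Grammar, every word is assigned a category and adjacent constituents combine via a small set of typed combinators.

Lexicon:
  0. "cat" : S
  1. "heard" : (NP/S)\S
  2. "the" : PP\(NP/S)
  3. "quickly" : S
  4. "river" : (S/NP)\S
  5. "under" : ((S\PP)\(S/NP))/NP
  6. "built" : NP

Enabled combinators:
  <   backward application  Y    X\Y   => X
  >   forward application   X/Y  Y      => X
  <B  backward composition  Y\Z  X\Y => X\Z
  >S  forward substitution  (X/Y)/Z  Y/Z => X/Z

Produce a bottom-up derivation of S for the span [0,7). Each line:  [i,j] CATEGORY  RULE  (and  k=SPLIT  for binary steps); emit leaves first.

[0,7] S   <
  [0,3] PP   <
    [0,2] NP/S   <
      [0,1] "cat" : S
      [1,2] "heard" : (NP/S)\S
    [2,3] "the" : PP\(NP/S)
  [3,7] S\PP   <
    [3,5] S/NP   <
      [3,4] "quickly" : S
      [4,5] "river" : (S/NP)\S
    [5,7] (S\PP)\(S/NP)   >
      [5,6] "under" : ((S\PP)\(S/NP))/NP
      [6,7] "built" : NP

[0,1] S  lex  "cat"
[1,2] (NP/S)\S  lex  "heard"
[0,2] NP/S  <  k=1
[2,3] PP\(NP/S)  lex  "the"
[0,3] PP  <  k=2
[3,4] S  lex  "quickly"
[4,5] (S/NP)\S  lex  "river"
[3,5] S/NP  <  k=4
[5,6] ((S\PP)\(S/NP))/NP  lex  "under"
[6,7] NP  lex  "built"
[5,7] (S\PP)\(S/NP)  >  k=6
[3,7] S\PP  <  k=5
[0,7] S  <  k=3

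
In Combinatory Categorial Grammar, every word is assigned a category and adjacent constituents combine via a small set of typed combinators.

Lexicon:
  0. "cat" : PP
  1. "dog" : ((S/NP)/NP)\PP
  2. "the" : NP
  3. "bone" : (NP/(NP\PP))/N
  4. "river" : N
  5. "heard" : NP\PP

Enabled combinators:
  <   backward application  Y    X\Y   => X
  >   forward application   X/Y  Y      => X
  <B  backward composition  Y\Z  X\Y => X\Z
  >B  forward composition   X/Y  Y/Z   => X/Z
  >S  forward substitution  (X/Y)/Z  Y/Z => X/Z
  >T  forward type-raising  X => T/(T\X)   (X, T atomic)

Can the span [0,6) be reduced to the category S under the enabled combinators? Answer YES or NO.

[0,6] S   >
  [0,3] S/NP   >
    [0,2] (S/NP)/NP   <
      [0,1] "cat" : PP
      [1,2] "dog" : ((S/NP)/NP)\PP
    [2,3] "the" : NP
  [3,6] NP   >
    [3,5] NP/(NP\PP)   >
      [3,4] "bone" : (NP/(NP\PP))/N
      [4,5] "river" : N
    [5,6] "heard" : NP\PP

YES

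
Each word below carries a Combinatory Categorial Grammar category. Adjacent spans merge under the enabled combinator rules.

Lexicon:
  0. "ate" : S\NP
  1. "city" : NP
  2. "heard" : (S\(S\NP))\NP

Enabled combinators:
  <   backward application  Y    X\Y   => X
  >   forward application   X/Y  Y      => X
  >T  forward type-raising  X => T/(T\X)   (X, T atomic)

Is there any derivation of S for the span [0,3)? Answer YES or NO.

YES

[0,3] S   <
  [0,1] "ate" : S\NP
  [1,3] S\(S\NP)   <
    [1,2] "city" : NP
    [2,3] "heard" : (S\(S\NP))\NP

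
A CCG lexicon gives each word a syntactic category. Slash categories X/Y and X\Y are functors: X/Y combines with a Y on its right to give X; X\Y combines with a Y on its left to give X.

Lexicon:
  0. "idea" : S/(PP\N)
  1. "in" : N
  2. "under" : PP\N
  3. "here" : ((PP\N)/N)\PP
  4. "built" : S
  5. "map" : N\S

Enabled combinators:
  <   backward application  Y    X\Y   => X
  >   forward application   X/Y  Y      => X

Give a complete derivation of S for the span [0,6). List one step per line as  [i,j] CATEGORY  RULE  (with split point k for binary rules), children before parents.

[0,6] S   >
  [0,1] "idea" : S/(PP\N)
  [1,6] PP\N   >
    [1,4] (PP\N)/N   <
      [1,3] PP   <
        [1,2] "in" : N
        [2,3] "under" : PP\N
      [3,4] "here" : ((PP\N)/N)\PP
    [4,6] N   <
      [4,5] "built" : S
      [5,6] "map" : N\S

[0,1] S/(PP\N)  lex  "idea"
[1,2] N  lex  "in"
[2,3] PP\N  lex  "under"
[1,3] PP  <  k=2
[3,4] ((PP\N)/N)\PP  lex  "here"
[1,4] (PP\N)/N  <  k=3
[4,5] S  lex  "built"
[5,6] N\S  lex  "map"
[4,6] N  <  k=5
[1,6] PP\N  >  k=4
[0,6] S  >  k=1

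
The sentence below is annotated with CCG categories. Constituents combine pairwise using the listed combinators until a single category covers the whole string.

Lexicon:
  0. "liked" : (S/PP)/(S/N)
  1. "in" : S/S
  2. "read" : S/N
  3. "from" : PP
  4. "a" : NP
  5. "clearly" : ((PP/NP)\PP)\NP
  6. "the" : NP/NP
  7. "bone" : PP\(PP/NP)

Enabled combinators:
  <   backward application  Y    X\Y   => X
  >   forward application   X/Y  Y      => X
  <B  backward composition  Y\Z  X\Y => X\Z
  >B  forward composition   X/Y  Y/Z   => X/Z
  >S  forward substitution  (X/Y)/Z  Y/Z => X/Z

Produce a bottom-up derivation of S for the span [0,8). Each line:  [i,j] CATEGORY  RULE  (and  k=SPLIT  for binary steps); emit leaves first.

[0,1] (S/PP)/(S/N)  lex  "liked"
[1,2] S/S  lex  "in"
[2,3] S/N  lex  "read"
[1,3] S/N  >B  k=2
[0,3] S/PP  >  k=1
[3,4] PP  lex  "from"
[4,5] NP  lex  "a"
[5,6] ((PP/NP)\PP)\NP  lex  "clearly"
[4,6] (PP/NP)\PP  <  k=5
[3,6] PP/NP  <  k=4
[6,7] NP/NP  lex  "the"
[3,7] PP/NP  >B  k=6
[7,8] PP\(PP/NP)  lex  "bone"
[3,8] PP  <  k=7
[0,8] S  >  k=3

[0,8] S   >
  [0,3] S/PP   >
    [0,1] "liked" : (S/PP)/(S/N)
    [1,3] S/N   >B
      [1,2] "in" : S/S
      [2,3] "read" : S/N
  [3,8] PP   <
    [3,7] PP/NP   >B
      [3,6] PP/NP   <
        [3,4] "from" : PP
        [4,6] (PP/NP)\PP   <
          [4,5] "a" : NP
          [5,6] "clearly" : ((PP/NP)\PP)\NP
      [6,7] "the" : NP/NP
    [7,8] "bone" : PP\(PP/NP)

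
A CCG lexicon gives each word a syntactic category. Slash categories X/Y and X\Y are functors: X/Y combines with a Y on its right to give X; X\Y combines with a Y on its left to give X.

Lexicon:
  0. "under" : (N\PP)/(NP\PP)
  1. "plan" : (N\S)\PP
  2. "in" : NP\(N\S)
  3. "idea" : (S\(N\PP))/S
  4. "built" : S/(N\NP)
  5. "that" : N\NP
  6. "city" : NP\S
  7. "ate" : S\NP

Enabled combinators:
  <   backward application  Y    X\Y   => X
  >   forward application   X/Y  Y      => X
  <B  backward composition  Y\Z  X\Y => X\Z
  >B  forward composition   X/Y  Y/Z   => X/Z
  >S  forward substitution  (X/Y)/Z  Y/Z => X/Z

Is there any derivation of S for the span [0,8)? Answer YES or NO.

YES

[0,8] S   <
  [0,7] NP   <
    [0,6] S   <
      [0,3] N\PP   >
        [0,1] "under" : (N\PP)/(NP\PP)
        [1,3] NP\PP   <B
          [1,2] "plan" : (N\S)\PP
          [2,3] "in" : NP\(N\S)
      [3,6] S\(N\PP)   >
        [3,4] "idea" : (S\(N\PP))/S
        [4,6] S   >
          [4,5] "built" : S/(N\NP)
          [5,6] "that" : N\NP
    [6,7] "city" : NP\S
  [7,8] "ate" : S\NP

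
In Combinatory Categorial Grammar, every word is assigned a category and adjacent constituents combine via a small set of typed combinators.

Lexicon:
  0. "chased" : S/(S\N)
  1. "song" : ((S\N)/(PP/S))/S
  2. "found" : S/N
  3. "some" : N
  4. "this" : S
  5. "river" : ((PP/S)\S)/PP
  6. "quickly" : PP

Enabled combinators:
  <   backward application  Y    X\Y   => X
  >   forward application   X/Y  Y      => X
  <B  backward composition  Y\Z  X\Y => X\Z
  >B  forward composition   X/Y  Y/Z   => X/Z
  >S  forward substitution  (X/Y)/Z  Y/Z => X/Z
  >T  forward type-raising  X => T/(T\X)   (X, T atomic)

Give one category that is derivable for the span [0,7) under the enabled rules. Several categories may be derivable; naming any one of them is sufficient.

[0,7] S   >
  [0,1] "chased" : S/(S\N)
  [1,7] S\N   >
    [1,4] (S\N)/(PP/S)   >
      [1,2] "song" : ((S\N)/(PP/S))/S
      [2,4] S   >
        [2,3] "found" : S/N
        [3,4] "some" : N
    [4,7] PP/S   <
      [4,5] "this" : S
      [5,7] (PP/S)\S   >
        [5,6] "river" : ((PP/S)\S)/PP
        [6,7] "quickly" : PP

S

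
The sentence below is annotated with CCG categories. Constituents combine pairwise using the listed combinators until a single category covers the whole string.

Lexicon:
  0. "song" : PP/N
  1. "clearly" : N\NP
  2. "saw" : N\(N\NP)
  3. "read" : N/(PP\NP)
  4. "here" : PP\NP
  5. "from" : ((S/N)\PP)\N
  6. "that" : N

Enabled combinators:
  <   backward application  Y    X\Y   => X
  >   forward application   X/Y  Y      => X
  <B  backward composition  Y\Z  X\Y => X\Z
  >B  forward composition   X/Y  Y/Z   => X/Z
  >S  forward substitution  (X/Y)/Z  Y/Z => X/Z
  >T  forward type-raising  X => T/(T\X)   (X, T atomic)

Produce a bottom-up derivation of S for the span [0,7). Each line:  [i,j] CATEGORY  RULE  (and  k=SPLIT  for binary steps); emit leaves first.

[0,7] S   >
  [0,6] S/N   <
    [0,3] PP   >
      [0,1] "song" : PP/N
      [1,3] N   <
        [1,2] "clearly" : N\NP
        [2,3] "saw" : N\(N\NP)
    [3,6] (S/N)\PP   <
      [3,5] N   >
        [3,4] "read" : N/(PP\NP)
        [4,5] "here" : PP\NP
      [5,6] "from" : ((S/N)\PP)\N
  [6,7] "that" : N

[0,1] PP/N  lex  "song"
[1,2] N\NP  lex  "clearly"
[2,3] N\(N\NP)  lex  "saw"
[1,3] N  <  k=2
[0,3] PP  >  k=1
[3,4] N/(PP\NP)  lex  "read"
[4,5] PP\NP  lex  "here"
[3,5] N  >  k=4
[5,6] ((S/N)\PP)\N  lex  "from"
[3,6] (S/N)\PP  <  k=5
[0,6] S/N  <  k=3
[6,7] N  lex  "that"
[0,7] S  >  k=6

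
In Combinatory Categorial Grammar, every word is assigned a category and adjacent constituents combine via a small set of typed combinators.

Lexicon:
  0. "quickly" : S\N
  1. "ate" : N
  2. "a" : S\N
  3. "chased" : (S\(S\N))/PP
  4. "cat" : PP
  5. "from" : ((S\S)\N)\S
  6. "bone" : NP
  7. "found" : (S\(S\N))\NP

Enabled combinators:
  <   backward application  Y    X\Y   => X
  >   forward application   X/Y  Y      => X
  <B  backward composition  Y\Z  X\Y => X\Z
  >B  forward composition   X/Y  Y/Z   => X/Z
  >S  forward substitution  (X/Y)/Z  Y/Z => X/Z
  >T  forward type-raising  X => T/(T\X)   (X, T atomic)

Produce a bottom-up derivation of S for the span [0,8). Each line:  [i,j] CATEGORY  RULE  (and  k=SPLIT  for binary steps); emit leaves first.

[0,1] S\N  lex  "quickly"
[1,2] N  lex  "ate"
[2,3] S\N  lex  "a"
[3,4] (S\(S\N))/PP  lex  "chased"
[4,5] PP  lex  "cat"
[3,5] S\(S\N)  >  k=4
[2,5] S  <  k=3
[5,6] ((S\S)\N)\S  lex  "from"
[2,6] (S\S)\N  <  k=5
[1,6] S\S  <  k=2
[0,6] S\N  <B  k=1
[6,7] NP  lex  "bone"
[7,8] (S\(S\N))\NP  lex  "found"
[6,8] S\(S\N)  <  k=7
[0,8] S  <  k=6

[0,8] S   <
  [0,6] S\N   <B
    [0,1] "quickly" : S\N
    [1,6] S\S   <
      [1,2] "ate" : N
      [2,6] (S\S)\N   <
        [2,5] S   <
          [2,3] "a" : S\N
          [3,5] S\(S\N)   >
            [3,4] "chased" : (S\(S\N))/PP
            [4,5] "cat" : PP
        [5,6] "from" : ((S\S)\N)\S
  [6,8] S\(S\N)   <
    [6,7] "bone" : NP
    [7,8] "found" : (S\(S\N))\NP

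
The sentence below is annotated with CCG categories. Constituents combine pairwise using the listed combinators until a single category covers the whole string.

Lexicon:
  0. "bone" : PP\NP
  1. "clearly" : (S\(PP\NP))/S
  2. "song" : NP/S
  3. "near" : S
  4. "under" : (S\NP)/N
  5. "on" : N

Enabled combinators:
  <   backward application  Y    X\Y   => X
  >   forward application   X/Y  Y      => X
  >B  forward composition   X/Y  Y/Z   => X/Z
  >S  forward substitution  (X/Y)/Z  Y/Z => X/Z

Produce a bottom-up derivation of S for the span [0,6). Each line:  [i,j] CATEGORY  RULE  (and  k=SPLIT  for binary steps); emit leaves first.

[0,1] PP\NP  lex  "bone"
[1,2] (S\(PP\NP))/S  lex  "clearly"
[2,3] NP/S  lex  "song"
[3,4] S  lex  "near"
[2,4] NP  >  k=3
[4,5] (S\NP)/N  lex  "under"
[5,6] N  lex  "on"
[4,6] S\NP  >  k=5
[2,6] S  <  k=4
[1,6] S\(PP\NP)  >  k=2
[0,6] S  <  k=1

[0,6] S   <
  [0,1] "bone" : PP\NP
  [1,6] S\(PP\NP)   >
    [1,2] "clearly" : (S\(PP\NP))/S
    [2,6] S   <
      [2,4] NP   >
        [2,3] "song" : NP/S
        [3,4] "near" : S
      [4,6] S\NP   >
        [4,5] "under" : (S\NP)/N
        [5,6] "on" : N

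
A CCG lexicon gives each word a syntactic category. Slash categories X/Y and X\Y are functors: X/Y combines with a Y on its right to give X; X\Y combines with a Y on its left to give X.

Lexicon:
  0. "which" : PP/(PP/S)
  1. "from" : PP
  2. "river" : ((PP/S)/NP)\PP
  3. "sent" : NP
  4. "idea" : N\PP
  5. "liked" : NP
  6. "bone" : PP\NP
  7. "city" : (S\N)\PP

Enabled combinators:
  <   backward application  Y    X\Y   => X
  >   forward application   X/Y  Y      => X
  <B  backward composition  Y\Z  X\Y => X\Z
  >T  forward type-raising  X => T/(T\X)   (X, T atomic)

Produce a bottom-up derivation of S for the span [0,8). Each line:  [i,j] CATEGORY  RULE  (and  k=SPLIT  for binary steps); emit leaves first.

[0,8] S   <
  [0,4] PP   >
    [0,1] "which" : PP/(PP/S)
    [1,4] PP/S   >
      [1,3] (PP/S)/NP   <
        [1,2] "from" : PP
        [2,3] "river" : ((PP/S)/NP)\PP
      [3,4] "sent" : NP
  [4,8] S\PP   <B
    [4,5] "idea" : N\PP
    [5,8] S\N   <
      [5,7] PP   <
        [5,6] "liked" : NP
        [6,7] "bone" : PP\NP
      [7,8] "city" : (S\N)\PP

[0,1] PP/(PP/S)  lex  "which"
[1,2] PP  lex  "from"
[2,3] ((PP/S)/NP)\PP  lex  "river"
[1,3] (PP/S)/NP  <  k=2
[3,4] NP  lex  "sent"
[1,4] PP/S  >  k=3
[0,4] PP  >  k=1
[4,5] N\PP  lex  "idea"
[5,6] NP  lex  "liked"
[6,7] PP\NP  lex  "bone"
[5,7] PP  <  k=6
[7,8] (S\N)\PP  lex  "city"
[5,8] S\N  <  k=7
[4,8] S\PP  <B  k=5
[0,8] S  <  k=4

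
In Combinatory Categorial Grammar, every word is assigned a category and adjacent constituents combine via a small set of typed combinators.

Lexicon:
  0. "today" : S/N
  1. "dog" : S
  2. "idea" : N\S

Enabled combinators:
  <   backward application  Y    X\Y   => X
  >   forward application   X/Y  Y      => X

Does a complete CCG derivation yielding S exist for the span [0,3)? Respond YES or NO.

YES

[0,3] S   >
  [0,1] "today" : S/N
  [1,3] N   <
    [1,2] "dog" : S
    [2,3] "idea" : N\S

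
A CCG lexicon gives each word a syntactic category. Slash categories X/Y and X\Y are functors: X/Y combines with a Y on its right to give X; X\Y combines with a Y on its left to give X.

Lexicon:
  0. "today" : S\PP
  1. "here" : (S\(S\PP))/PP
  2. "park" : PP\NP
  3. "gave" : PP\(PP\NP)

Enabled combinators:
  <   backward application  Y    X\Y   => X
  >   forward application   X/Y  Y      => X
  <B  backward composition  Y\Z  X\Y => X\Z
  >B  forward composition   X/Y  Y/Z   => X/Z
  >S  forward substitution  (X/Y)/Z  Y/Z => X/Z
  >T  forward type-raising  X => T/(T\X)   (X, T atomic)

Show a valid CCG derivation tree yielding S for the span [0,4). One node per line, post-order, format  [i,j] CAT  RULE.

[0,1] S\PP  lex  "today"
[1,2] (S\(S\PP))/PP  lex  "here"
[2,3] PP\NP  lex  "park"
[3,4] PP\(PP\NP)  lex  "gave"
[2,4] PP  <  k=3
[1,4] S\(S\PP)  >  k=2
[0,4] S  <  k=1

[0,4] S   <
  [0,1] "today" : S\PP
  [1,4] S\(S\PP)   >
    [1,2] "here" : (S\(S\PP))/PP
    [2,4] PP   <
      [2,3] "park" : PP\NP
      [3,4] "gave" : PP\(PP\NP)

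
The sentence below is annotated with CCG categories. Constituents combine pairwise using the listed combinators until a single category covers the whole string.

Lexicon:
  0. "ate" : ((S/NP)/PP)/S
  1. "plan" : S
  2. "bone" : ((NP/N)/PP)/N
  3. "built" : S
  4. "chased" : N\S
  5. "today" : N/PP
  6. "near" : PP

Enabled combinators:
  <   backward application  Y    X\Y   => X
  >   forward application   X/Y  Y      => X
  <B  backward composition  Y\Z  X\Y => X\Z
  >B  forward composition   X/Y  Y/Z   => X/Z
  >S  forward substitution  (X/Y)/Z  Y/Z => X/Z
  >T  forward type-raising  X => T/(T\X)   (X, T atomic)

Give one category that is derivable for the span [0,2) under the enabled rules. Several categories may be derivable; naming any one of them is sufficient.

(S/NP)/PP

[0,7] S   >
  [0,6] S/PP   >S
    [0,2] (S/NP)/PP   >
      [0,1] "ate" : ((S/NP)/PP)/S
      [1,2] "plan" : S
    [2,6] NP/PP   >S
      [2,5] (NP/N)/PP   >
        [2,3] "bone" : ((NP/N)/PP)/N
        [3,5] N   <
          [3,4] "built" : S
          [4,5] "chased" : N\S
      [5,6] "today" : N/PP
  [6,7] "near" : PP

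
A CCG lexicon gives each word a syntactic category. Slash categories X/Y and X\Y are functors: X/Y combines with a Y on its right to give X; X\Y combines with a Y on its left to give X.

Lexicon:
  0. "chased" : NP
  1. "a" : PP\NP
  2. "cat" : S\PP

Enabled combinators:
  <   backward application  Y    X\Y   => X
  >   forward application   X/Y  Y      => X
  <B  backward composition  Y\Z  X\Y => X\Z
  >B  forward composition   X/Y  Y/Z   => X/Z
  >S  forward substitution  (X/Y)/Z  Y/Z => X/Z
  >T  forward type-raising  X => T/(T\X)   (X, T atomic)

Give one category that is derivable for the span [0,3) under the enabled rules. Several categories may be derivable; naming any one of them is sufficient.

S

[0,3] S   <
  [0,2] PP   >
    [0,1] PP/(PP\NP)   >T
      [0,1] "chased" : NP
    [1,2] "a" : PP\NP
  [2,3] "cat" : S\PP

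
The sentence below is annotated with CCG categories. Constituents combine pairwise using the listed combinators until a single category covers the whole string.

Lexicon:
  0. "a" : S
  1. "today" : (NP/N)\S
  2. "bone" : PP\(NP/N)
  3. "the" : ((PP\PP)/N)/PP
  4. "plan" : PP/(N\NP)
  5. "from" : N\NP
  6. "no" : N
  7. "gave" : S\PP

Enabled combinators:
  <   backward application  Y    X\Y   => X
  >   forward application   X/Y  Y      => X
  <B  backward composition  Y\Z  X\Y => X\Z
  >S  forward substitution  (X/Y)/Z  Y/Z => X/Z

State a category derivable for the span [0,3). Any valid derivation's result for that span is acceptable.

[0,8] S   <
  [0,3] PP   <
    [0,2] NP/N   <
      [0,1] "a" : S
      [1,2] "today" : (NP/N)\S
    [2,3] "bone" : PP\(NP/N)
  [3,8] S\PP   <B
    [3,7] PP\PP   >
      [3,6] (PP\PP)/N   >
        [3,4] "the" : ((PP\PP)/N)/PP
        [4,6] PP   >
          [4,5] "plan" : PP/(N\NP)
          [5,6] "from" : N\NP
      [6,7] "no" : N
    [7,8] "gave" : S\PP

PP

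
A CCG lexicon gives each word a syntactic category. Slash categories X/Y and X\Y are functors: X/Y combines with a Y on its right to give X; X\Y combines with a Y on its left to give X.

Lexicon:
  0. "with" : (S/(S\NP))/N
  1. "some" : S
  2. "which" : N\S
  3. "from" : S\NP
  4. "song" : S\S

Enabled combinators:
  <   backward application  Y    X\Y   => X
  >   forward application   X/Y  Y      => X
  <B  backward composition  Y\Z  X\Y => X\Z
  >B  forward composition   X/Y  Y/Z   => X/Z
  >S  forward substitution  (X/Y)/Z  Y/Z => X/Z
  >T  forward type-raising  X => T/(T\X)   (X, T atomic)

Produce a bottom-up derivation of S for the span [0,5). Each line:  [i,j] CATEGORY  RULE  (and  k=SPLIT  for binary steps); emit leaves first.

[0,5] S   >
  [0,3] S/(S\NP)   >
    [0,1] "with" : (S/(S\NP))/N
    [1,3] N   >
      [1,2] N/(N\S)   >T
        [1,2] "some" : S
      [2,3] "which" : N\S
  [3,5] S\NP   <B
    [3,4] "from" : S\NP
    [4,5] "song" : S\S

[0,1] (S/(S\NP))/N  lex  "with"
[1,2] S  lex  "some"
[1,2] N/(N\S)  >T
[2,3] N\S  lex  "which"
[1,3] N  >  k=2
[0,3] S/(S\NP)  >  k=1
[3,4] S\NP  lex  "from"
[4,5] S\S  lex  "song"
[3,5] S\NP  <B  k=4
[0,5] S  >  k=3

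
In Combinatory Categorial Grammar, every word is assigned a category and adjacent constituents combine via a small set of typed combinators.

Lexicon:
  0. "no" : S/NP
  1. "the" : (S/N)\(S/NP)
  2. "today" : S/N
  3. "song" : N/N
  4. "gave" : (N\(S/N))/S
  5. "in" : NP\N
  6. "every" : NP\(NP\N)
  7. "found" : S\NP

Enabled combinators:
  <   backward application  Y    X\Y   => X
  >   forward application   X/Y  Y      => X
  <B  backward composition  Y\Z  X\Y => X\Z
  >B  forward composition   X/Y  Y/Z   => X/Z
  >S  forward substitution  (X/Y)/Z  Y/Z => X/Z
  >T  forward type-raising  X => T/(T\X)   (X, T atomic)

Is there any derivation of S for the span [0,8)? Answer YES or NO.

[0,8] S   >
  [0,2] S/N   <
    [0,1] "no" : S/NP
    [1,2] "the" : (S/N)\(S/NP)
  [2,8] N   <
    [2,4] S/N   >B
      [2,3] "today" : S/N
      [3,4] "song" : N/N
    [4,8] N\(S/N)   >
      [4,5] "gave" : (N\(S/N))/S
      [5,8] S   <
        [5,7] NP   <
          [5,6] "in" : NP\N
          [6,7] "every" : NP\(NP\N)
        [7,8] "found" : S\NP

YES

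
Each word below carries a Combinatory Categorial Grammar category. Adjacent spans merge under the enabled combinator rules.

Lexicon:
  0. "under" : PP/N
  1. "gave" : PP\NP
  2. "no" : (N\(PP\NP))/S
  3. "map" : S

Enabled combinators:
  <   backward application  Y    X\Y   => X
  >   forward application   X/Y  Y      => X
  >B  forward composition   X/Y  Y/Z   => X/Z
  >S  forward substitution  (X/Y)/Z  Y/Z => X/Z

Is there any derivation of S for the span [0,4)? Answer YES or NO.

PP/N PP\NP (N\(PP\NP))/S S
CKY chart[0,4] = {PP}; S ∉ chart

NO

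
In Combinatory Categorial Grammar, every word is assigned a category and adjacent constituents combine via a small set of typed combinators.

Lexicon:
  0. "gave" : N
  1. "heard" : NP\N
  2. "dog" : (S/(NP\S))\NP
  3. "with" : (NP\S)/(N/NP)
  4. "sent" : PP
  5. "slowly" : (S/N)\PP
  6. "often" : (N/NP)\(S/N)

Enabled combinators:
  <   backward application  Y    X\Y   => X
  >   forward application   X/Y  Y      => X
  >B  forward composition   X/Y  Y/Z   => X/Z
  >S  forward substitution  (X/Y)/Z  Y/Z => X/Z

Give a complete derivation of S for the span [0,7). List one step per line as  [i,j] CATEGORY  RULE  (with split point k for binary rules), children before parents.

[0,7] S   >
  [0,3] S/(NP\S)   <
    [0,2] NP   <
      [0,1] "gave" : N
      [1,2] "heard" : NP\N
    [2,3] "dog" : (S/(NP\S))\NP
  [3,7] NP\S   >
    [3,4] "with" : (NP\S)/(N/NP)
    [4,7] N/NP   <
      [4,6] S/N   <
        [4,5] "sent" : PP
        [5,6] "slowly" : (S/N)\PP
      [6,7] "often" : (N/NP)\(S/N)

[0,1] N  lex  "gave"
[1,2] NP\N  lex  "heard"
[0,2] NP  <  k=1
[2,3] (S/(NP\S))\NP  lex  "dog"
[0,3] S/(NP\S)  <  k=2
[3,4] (NP\S)/(N/NP)  lex  "with"
[4,5] PP  lex  "sent"
[5,6] (S/N)\PP  lex  "slowly"
[4,6] S/N  <  k=5
[6,7] (N/NP)\(S/N)  lex  "often"
[4,7] N/NP  <  k=6
[3,7] NP\S  >  k=4
[0,7] S  >  k=3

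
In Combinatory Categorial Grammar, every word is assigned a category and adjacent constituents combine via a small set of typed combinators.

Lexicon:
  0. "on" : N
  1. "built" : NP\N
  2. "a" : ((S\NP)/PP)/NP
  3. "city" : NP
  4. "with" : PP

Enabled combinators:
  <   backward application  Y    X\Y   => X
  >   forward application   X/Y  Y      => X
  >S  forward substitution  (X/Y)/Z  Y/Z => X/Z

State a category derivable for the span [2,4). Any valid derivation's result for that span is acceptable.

(S\NP)/PP

[0,5] S   <
  [0,2] NP   <
    [0,1] "on" : N
    [1,2] "built" : NP\N
  [2,5] S\NP   >
    [2,4] (S\NP)/PP   >
      [2,3] "a" : ((S\NP)/PP)/NP
      [3,4] "city" : NP
    [4,5] "with" : PP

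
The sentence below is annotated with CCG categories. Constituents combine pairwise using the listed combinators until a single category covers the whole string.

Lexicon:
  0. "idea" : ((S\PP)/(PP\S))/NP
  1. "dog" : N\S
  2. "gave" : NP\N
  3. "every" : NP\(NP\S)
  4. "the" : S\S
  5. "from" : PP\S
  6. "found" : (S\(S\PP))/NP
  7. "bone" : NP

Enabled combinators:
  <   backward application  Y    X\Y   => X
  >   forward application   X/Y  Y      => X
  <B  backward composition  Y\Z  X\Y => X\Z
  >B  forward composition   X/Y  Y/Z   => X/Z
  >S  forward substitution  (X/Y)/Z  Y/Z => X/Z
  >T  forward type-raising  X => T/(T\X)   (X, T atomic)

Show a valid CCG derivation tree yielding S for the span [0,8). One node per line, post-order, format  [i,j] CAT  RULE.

[0,1] ((S\PP)/(PP\S))/NP  lex  "idea"
[1,2] N\S  lex  "dog"
[2,3] NP\N  lex  "gave"
[1,3] NP\S  <B  k=2
[3,4] NP\(NP\S)  lex  "every"
[1,4] NP  <  k=3
[0,4] (S\PP)/(PP\S)  >  k=1
[4,5] S\S  lex  "the"
[5,6] PP\S  lex  "from"
[4,6] PP\S  <B  k=5
[0,6] S\PP  >  k=4
[6,7] (S\(S\PP))/NP  lex  "found"
[7,8] NP  lex  "bone"
[6,8] S\(S\PP)  >  k=7
[0,8] S  <  k=6

[0,8] S   <
  [0,6] S\PP   >
    [0,4] (S\PP)/(PP\S)   >
      [0,1] "idea" : ((S\PP)/(PP\S))/NP
      [1,4] NP   <
        [1,3] NP\S   <B
          [1,2] "dog" : N\S
          [2,3] "gave" : NP\N
        [3,4] "every" : NP\(NP\S)
    [4,6] PP\S   <B
      [4,5] "the" : S\S
      [5,6] "from" : PP\S
  [6,8] S\(S\PP)   >
    [6,7] "found" : (S\(S\PP))/NP
    [7,8] "bone" : NP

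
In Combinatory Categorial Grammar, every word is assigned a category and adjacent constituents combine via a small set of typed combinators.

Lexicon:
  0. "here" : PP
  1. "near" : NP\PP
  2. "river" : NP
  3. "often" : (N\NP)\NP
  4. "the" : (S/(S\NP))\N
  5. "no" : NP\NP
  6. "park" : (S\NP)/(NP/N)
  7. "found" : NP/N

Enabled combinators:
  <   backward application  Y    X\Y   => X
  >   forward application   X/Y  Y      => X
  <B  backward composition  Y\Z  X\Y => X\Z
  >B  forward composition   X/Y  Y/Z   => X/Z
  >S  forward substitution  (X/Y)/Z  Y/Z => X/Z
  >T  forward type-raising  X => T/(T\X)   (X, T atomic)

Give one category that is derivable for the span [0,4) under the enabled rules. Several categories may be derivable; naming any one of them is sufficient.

[0,8] S   >
  [0,5] S/(S\NP)   <
    [0,4] N   <
      [0,2] NP   <
        [0,1] "here" : PP
        [1,2] "near" : NP\PP
      [2,4] N\NP   <
        [2,3] "river" : NP
        [3,4] "often" : (N\NP)\NP
    [4,5] "the" : (S/(S\NP))\N
  [5,8] S\NP   <B
    [5,6] "no" : NP\NP
    [6,8] S\NP   >
      [6,7] "park" : (S\NP)/(NP/N)
      [7,8] "found" : NP/N

N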